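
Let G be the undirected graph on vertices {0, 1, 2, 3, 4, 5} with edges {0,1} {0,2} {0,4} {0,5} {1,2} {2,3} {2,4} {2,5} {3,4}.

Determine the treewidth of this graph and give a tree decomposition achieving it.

Every bag has size at most 3, so the width is 3 − 1 = 2 and tw(G) ≤ 2. For the lower bound, the 3 vertices {0, 1, 2} are pairwise adjacent, and any tree decomposition puts a clique entirely inside one bag — forcing width ≥ 2. Combining the bounds, tw(G) = 2.

Treewidth 2.
One such decomposition:
Bags: B1 = {0, 2, 5}  B2 = {0, 1, 2}  B3 = {0, 2, 4}  B4 = {2, 3, 4}
Tree: B1–B2, B2–B3, B3–B4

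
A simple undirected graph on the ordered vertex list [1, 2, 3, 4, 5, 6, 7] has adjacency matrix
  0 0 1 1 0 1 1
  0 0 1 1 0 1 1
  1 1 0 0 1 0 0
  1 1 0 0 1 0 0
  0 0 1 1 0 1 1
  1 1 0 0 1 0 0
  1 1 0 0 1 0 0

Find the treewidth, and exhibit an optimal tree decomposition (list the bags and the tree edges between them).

Treewidth 3.
Bags: B1 = {1, 2, 3, 5}  B2 = {1, 2, 5, 7}  B3 = {1, 2, 5, 6}  B4 = {1, 2, 4, 5}
Tree: B1–B2, B2–B3, B3–B4

The largest bag has 4 vertices, giving width 3; this decomposition certifies tw(G) ≤ 3. For the lower bound: the 4 vertex sets {2,3}, {1,7}, {5}, {6} are disjoint, each induces a connected subgraph, and every pair is joined by at least one edge of G. Contracting each set to a single vertex therefore yields K_{4} as a minor, and since treewidth is minor-monotone, tw(G) ≥ tw(K_{4}) = 3. Therefore the treewidth is 3.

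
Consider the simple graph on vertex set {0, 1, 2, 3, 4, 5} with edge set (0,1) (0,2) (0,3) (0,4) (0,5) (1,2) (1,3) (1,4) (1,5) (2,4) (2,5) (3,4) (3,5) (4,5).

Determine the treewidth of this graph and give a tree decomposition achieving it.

Every bag has size at most 5, so the width is 5 − 1 = 4 and tw(G) ≤ 4. Conversely, {0, 1, 2, 4, 5} is a clique of size 5, and the vertices of any clique must share a bag in every tree decomposition; so some bag has ≥ 5 vertices and tw(G) ≥ 4. Hence tw(G) = 4 exactly.

Treewidth 4.
One optimal decomposition is:
Bags: B1 = {0, 1, 3, 4, 5}  B2 = {0, 1, 2, 4, 5}
Tree: B1–B2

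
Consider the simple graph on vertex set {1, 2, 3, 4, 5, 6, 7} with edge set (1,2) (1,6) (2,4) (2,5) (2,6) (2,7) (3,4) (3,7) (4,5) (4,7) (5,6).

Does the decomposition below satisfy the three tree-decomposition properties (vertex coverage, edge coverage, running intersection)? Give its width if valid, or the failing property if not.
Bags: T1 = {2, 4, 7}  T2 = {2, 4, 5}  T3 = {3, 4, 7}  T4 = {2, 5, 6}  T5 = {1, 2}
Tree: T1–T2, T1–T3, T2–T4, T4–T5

A tree decomposition must satisfy three properties: every vertex lies in some bag; for every edge, both endpoints lie together in some bag; and for every vertex, the bags containing it form a connected subtree. Here edge (6,1) lies in no bag, so the decomposition is invalid.

No — edge (6,1) lies in no bag.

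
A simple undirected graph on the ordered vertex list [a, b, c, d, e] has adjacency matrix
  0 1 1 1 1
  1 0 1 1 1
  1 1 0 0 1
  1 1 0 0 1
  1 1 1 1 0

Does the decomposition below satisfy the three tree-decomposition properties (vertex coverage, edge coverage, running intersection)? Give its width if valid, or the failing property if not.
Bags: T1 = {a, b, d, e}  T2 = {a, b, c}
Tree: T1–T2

A tree decomposition must satisfy three properties: every vertex lies in some bag; for every edge, both endpoints lie together in some bag; and for every vertex, the bags containing it form a connected subtree. Here edge (e,c) lies in no bag, so the decomposition is invalid.

No — edge (e,c) lies in no bag.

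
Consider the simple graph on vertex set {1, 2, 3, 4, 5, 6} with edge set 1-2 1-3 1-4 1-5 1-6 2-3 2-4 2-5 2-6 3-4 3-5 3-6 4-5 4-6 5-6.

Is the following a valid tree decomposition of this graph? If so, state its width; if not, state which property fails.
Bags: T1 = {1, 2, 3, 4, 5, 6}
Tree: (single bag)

Checking the three conditions: (i) the bags cover all of {1, 2, 3, 4, 5, 6}; (ii) for each edge, some bag contains both endpoints; (iii) the bags containing any fixed vertex form a subtree. All hold, so the decomposition is valid with width 6 − 1 = 5.

Yes; width 5.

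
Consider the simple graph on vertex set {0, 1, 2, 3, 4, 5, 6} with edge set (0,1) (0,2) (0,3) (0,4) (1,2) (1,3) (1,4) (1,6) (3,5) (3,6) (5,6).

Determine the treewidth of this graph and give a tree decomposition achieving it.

Each bag holds 3 vertices, so the decomposition has width 2, which upper-bounds the treewidth. For the lower bound, the 3 vertices {0, 1, 2} are pairwise adjacent, and any tree decomposition puts a clique entirely inside one bag — forcing width ≥ 2. Therefore the treewidth is 2.

Treewidth 2.
One optimal decomposition is:
Bags: B1 = {1, 3, 6}  B2 = {0, 1, 3}  B3 = {3, 5, 6}  B4 = {0, 1, 4}  B5 = {0, 1, 2}
Tree: B1–B2, B1–B3, B2–B4, B4–B5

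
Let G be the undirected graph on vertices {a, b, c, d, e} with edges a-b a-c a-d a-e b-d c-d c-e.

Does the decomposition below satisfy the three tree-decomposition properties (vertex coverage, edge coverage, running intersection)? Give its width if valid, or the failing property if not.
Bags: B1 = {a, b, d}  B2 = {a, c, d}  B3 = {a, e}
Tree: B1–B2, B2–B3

A tree decomposition must satisfy three properties: every vertex lies in some bag; for every edge, both endpoints lie together in some bag; and for every vertex, the bags containing it form a connected subtree. Here edge (c,e) lies in no bag, so the decomposition is invalid.

No — edge (c,e) lies in no bag.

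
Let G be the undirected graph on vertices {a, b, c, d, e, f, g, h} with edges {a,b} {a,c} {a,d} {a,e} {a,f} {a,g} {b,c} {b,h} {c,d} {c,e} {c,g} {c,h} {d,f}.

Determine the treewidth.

A width-2 tree decomposition is:
Bags: B1 = {a, c, d}  B2 = {a, c, g}  B3 = {a, b, c}  B4 = {a, c, e}  B5 = {b, c, h}  B6 = {a, d, f}
Tree: B1–B2, B1–B3, B1–B4, B3–B5, B1–B6
Every bag has size at most 3, so the width is 3 − 1 = 2 and tw(G) ≤ 2. On the other hand G contains the 3-clique {b, c, h}. A clique must lie in a single bag of any decomposition, so no decomposition can have width below 2. The upper and lower bounds meet at 2, so that is the treewidth.

2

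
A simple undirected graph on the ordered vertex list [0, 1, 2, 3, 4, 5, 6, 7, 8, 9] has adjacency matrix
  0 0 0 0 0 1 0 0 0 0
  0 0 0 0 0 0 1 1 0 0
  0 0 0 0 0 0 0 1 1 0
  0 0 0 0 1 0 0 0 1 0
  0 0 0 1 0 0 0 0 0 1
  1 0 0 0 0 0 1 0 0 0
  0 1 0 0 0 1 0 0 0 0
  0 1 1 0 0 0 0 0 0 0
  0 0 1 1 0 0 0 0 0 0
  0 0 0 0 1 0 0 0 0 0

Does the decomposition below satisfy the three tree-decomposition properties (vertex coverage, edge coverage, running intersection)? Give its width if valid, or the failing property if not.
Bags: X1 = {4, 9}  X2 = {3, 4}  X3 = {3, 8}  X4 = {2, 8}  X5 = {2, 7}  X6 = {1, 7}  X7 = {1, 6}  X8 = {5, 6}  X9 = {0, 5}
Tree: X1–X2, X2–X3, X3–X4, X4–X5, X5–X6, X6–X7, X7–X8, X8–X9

Vertex coverage: the bags together contain {0, 1, 2, 3, 4, 5, 6, 7, 8, 9}, the full vertex set. Edge coverage: each edge of G has both endpoints in at least one bag. Running intersection: for every vertex, the bags containing it form a connected subtree. All three properties hold, so this is a valid tree decomposition of width max|bag| − 1 = 1, and hence tw(G) ≤ 1.

Yes; width 1.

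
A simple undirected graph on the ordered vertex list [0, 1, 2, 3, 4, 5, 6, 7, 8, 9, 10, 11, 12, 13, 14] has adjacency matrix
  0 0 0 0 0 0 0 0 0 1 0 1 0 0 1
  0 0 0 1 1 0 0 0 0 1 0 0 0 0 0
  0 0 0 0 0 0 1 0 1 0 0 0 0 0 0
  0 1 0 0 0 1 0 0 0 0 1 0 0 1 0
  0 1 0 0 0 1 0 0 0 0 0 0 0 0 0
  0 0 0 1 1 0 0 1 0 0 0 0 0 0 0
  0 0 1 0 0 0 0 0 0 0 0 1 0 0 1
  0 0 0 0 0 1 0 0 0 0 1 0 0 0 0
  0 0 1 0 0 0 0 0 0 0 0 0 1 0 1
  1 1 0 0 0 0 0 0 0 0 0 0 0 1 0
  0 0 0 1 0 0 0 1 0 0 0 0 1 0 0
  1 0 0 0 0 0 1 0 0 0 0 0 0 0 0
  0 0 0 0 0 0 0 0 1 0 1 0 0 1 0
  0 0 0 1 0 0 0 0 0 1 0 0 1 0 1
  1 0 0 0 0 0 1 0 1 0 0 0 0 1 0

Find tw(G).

3

A width-3 tree decomposition is:
Bags: B1 = {1, 4, 5, 7}  B2 = {1, 3, 5, 7}  B3 = {1, 3, 7, 10}  B4 = {1, 3, 9, 10}  B5 = {3, 9, 10, 13}  B6 = {9, 10, 12, 13}  B7 = {0, 9, 12, 13}  B8 = {0, 12, 13, 14}  B9 = {0, 8, 12, 14}  B10 = {0, 8, 11, 14}  B11 = {6, 8, 11, 14}  B12 = {2, 6, 8, 11}
Tree: B1–B2, B2–B3, B3–B4, B4–B5, B5–B6, B6–B7, B7–B8, B8–B9, B9–B10, B10–B11, B11–B12
The largest bag has 4 vertices, giving width 3; this decomposition certifies tw(G) ≤ 3. For the lower bound: the 4 vertex sets {4,5,7}, {1}, {3}, {9,10,12,13} are disjoint, each induces a connected subgraph, and every pair is joined by at least one edge of G. Contracting each set to a single vertex therefore yields K_{4} as a minor, and since treewidth is minor-monotone, tw(G) ≥ tw(K_{4}) = 3. Therefore the treewidth is 3.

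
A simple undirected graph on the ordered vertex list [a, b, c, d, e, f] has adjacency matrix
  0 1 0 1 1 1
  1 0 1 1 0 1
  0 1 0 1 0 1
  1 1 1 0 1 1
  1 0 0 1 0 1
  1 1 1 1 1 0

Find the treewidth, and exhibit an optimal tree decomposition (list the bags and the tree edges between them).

The largest bag has 4 vertices, giving width 3; this decomposition certifies tw(G) ≤ 3. For the lower bound, the 4 vertices {b, c, d, f} are pairwise adjacent, and any tree decomposition puts a clique entirely inside one bag — forcing width ≥ 3. The upper and lower bounds meet at 3, so that is the treewidth.

Treewidth 3.
One optimal decomposition is:
Bags: B1 = {a, b, d, f}  B2 = {a, d, e, f}  B3 = {b, c, d, f}
Tree: B1–B2, B1–B3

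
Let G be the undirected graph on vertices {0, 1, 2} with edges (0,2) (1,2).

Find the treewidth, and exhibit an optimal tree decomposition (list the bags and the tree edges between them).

Treewidth 1.
One such decomposition:
Bags: B1 = {0, 2}  B2 = {1, 2}
Tree: B1–B2

Each bag holds 2 vertices, so the decomposition has width 1, which upper-bounds the treewidth. Any graph with an edge has treewidth ≥ 1, and G has the edge 2–0. Hence tw(G) = 1 exactly.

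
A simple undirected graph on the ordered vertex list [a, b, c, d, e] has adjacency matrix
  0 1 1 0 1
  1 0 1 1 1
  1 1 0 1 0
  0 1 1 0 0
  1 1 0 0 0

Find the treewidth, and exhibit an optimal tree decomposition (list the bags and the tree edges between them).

Each bag holds 3 vertices, so the decomposition has width 2, which upper-bounds the treewidth. On the other hand G contains the 3-clique {a, b, e}. A clique must lie in a single bag of any decomposition, so no decomposition can have width below 2. Combining the bounds, tw(G) = 2.

Treewidth 2.
One such decomposition:
Bags: B1 = {b, c, d}  B2 = {a, b, c}  B3 = {a, b, e}
Tree: B1–B2, B2–B3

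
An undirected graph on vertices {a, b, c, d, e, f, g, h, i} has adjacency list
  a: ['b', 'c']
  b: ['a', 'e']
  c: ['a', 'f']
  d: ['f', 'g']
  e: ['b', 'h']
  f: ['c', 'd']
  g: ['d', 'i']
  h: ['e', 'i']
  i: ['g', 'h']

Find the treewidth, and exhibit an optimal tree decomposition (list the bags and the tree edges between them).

Treewidth 2.
Bags: B1 = {a, b, e}  B2 = {a, e, h}  B3 = {a, h, i}  B4 = {a, g, i}  B5 = {a, d, g}  B6 = {a, d, f}  B7 = {a, c, f}
Tree: B1–B2, B2–B3, B3–B4, B4–B5, B5–B6, B6–B7

Each bag holds 3 vertices, so the decomposition has width 2, which upper-bounds the treewidth. For the lower bound, G contains the cycle a–b–e–h–i–g–d–f–c–a, so G is not a forest; only forests have treewidth ≤ 1, hence tw(G) ≥ 2. The upper and lower bounds meet at 2, so that is the treewidth.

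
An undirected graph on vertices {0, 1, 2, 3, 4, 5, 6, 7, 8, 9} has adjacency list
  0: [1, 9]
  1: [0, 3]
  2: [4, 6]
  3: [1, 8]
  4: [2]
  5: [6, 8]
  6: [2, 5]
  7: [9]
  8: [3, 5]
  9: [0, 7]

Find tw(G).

A width-1 tree decomposition is:
Bags: B1 = {2, 4}  B2 = {2, 6}  B3 = {5, 6}  B4 = {5, 8}  B5 = {3, 8}  B6 = {1, 3}  B7 = {0, 1}  B8 = {0, 9}  B9 = {7, 9}
Tree: B1–B2, B2–B3, B3–B4, B4–B5, B5–B6, B6–B7, B7–B8, B8–B9
Every bag has size at most 2, so the width is 2 − 1 = 1 and tw(G) ≤ 1. Any graph with an edge has treewidth ≥ 1, and G has the edge 4–2. Therefore the treewidth is 1.

1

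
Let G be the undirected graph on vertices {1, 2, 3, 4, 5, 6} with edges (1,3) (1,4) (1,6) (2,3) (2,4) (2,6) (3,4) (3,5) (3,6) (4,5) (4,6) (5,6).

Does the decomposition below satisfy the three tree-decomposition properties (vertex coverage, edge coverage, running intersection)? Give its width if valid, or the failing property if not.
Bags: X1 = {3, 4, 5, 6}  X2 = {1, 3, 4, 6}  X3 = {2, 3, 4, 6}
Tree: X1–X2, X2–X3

Vertex coverage: the bags together contain {1, 2, 3, 4, 5, 6}, the full vertex set. Edge coverage: each edge of G has both endpoints in at least one bag. Running intersection: for every vertex, the bags containing it form a connected subtree. All three properties hold, so this is a valid tree decomposition of width max|bag| − 1 = 3, and hence tw(G) ≤ 3.

Yes; width 3.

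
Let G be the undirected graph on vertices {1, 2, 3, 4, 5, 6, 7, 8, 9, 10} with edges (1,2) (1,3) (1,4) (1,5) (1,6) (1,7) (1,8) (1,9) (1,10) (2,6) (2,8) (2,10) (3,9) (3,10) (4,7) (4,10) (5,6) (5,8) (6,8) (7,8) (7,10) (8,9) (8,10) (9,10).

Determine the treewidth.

A width-3 tree decomposition is:
Bags: B1 = {1, 2, 6, 8}  B2 = {1, 5, 6, 8}  B3 = {1, 2, 8, 10}  B4 = {1, 8, 9, 10}  B5 = {1, 7, 8, 10}  B6 = {1, 3, 9, 10}  B7 = {1, 4, 7, 10}
Tree: B1–B2, B1–B3, B3–B4, B3–B5, B4–B6, B5–B7
The largest bag has 4 vertices, giving width 3; this decomposition certifies tw(G) ≤ 3. On the other hand G contains the 4-clique {1, 8, 9, 10}. A clique must lie in a single bag of any decomposition, so no decomposition can have width below 3. Hence tw(G) = 3 exactly.

3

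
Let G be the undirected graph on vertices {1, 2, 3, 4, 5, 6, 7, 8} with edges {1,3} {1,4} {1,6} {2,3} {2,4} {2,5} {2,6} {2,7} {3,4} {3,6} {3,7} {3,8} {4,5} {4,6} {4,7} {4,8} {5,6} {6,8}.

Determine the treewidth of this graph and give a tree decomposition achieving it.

Treewidth 3.
One such decomposition:
Bags: B1 = {3, 4, 6, 8}  B2 = {1, 3, 4, 6}  B3 = {2, 3, 4, 6}  B4 = {2, 3, 4, 7}  B5 = {2, 4, 5, 6}
Tree: B1–B2, B1–B3, B3–B4, B3–B5

Every bag has size at most 4, so the width is 4 − 1 = 3 and tw(G) ≤ 3. Conversely, {3, 4, 6, 8} is a clique of size 4, and the vertices of any clique must share a bag in every tree decomposition; so some bag has ≥ 4 vertices and tw(G) ≥ 3. Therefore the treewidth is 3.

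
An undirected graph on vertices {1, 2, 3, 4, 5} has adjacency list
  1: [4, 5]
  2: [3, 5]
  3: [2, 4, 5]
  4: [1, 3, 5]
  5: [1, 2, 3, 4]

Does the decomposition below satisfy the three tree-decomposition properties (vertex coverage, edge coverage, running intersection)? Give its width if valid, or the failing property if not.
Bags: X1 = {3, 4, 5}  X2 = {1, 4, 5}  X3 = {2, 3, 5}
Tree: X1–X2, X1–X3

Yes; width 2.

Checking the three conditions: (i) the bags cover all of {1, 2, 3, 4, 5}; (ii) for each edge, some bag contains both endpoints; (iii) the bags containing any fixed vertex form a subtree. All hold, so the decomposition is valid with width 3 − 1 = 2.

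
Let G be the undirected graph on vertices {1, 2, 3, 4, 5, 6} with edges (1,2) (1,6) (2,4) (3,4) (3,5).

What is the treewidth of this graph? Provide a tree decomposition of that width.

Treewidth 1.
One such decomposition:
Bags: B1 = {3, 5}  B2 = {3, 4}  B3 = {2, 4}  B4 = {1, 2}  B5 = {1, 6}
Tree: B1–B2, B2–B3, B3–B4, B4–B5

The largest bag has 2 vertices, giving width 1; this decomposition certifies tw(G) ≤ 1. G has an edge, so its treewidth is at least 1. Therefore the treewidth is 1.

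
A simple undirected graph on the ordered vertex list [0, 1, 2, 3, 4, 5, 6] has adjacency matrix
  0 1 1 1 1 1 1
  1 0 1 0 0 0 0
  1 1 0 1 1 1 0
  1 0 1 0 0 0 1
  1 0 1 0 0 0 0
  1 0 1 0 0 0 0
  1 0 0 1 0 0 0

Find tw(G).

A width-2 tree decomposition is:
Bags: B1 = {0, 2, 3}  B2 = {0, 3, 6}  B3 = {0, 2, 4}  B4 = {0, 2, 5}  B5 = {0, 1, 2}
Tree: B1–B2, B1–B3, B1–B4, B4–B5
Each bag holds 3 vertices, so the decomposition has width 2, which upper-bounds the treewidth. Conversely, {0, 1, 2} is a clique of size 3, and the vertices of any clique must share a bag in every tree decomposition; so some bag has ≥ 3 vertices and tw(G) ≥ 2. Combining the bounds, tw(G) = 2.

2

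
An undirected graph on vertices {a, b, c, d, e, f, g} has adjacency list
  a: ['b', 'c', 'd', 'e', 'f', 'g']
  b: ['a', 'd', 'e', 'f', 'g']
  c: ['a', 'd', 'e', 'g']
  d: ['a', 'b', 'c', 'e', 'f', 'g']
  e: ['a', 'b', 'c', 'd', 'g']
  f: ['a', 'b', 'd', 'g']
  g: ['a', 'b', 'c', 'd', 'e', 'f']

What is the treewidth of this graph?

4

A width-4 tree decomposition is:
Bags: B1 = {a, b, d, f, g}  B2 = {a, b, d, e, g}  B3 = {a, c, d, e, g}
Tree: B1–B2, B2–B3
Every bag has size at most 5, so the width is 5 − 1 = 4 and tw(G) ≤ 4. For the lower bound, the 5 vertices {a, c, d, e, g} are pairwise adjacent, and any tree decomposition puts a clique entirely inside one bag — forcing width ≥ 4. The upper and lower bounds meet at 4, so that is the treewidth.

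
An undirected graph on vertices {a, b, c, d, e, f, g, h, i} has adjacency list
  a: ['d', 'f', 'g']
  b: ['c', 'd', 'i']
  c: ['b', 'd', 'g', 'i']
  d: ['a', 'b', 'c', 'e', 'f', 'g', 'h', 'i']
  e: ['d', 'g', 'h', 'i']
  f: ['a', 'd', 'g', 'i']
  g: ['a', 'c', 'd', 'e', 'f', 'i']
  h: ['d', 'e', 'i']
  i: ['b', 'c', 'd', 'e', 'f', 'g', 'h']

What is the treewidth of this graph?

3

A width-3 tree decomposition is:
Bags: B1 = {b, c, d, i}  B2 = {c, d, g, i}  B3 = {d, f, g, i}  B4 = {a, d, f, g}  B5 = {d, e, g, i}  B6 = {d, e, h, i}
Tree: B1–B2, B2–B3, B3–B4, B3–B5, B5–B6
Each bag holds 4 vertices, so the decomposition has width 3, which upper-bounds the treewidth. On the other hand G contains the 4-clique {a, d, f, g}. A clique must lie in a single bag of any decomposition, so no decomposition can have width below 3. The upper and lower bounds meet at 3, so that is the treewidth.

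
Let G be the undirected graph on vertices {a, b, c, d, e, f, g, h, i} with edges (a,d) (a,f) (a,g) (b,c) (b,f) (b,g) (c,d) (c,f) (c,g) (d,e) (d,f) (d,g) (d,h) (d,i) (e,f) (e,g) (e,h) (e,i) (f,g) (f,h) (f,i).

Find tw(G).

3

A width-3 tree decomposition is:
Bags: B1 = {d, e, f, h}  B2 = {d, e, f, g}  B3 = {c, d, f, g}  B4 = {d, e, f, i}  B5 = {a, d, f, g}  B6 = {b, c, f, g}
Tree: B1–B2, B2–B3, B1–B4, B3–B5, B3–B6
The largest bag has 4 vertices, giving width 3; this decomposition certifies tw(G) ≤ 3. Conversely, {d, e, f, g} is a clique of size 4, and the vertices of any clique must share a bag in every tree decomposition; so some bag has ≥ 4 vertices and tw(G) ≥ 3. Combining the bounds, tw(G) = 3.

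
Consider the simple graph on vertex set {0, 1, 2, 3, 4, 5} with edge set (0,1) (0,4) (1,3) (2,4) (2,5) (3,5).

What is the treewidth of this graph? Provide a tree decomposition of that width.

Treewidth 2.
One such decomposition:
Bags: B1 = {1, 3, 5}  B2 = {0, 1, 5}  B3 = {0, 4, 5}  B4 = {2, 4, 5}
Tree: B1–B2, B2–B3, B3–B4

Every bag has size at most 3, so the width is 3 − 1 = 2 and tw(G) ≤ 2. For the lower bound, G contains the cycle 5–3–1–0–4–2–5, so G is not a forest; only forests have treewidth ≤ 1, hence tw(G) ≥ 2. Hence tw(G) = 2 exactly.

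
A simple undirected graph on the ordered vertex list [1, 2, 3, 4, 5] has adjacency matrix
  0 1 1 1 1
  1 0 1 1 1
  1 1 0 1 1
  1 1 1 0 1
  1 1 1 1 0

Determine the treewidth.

4

A width-4 tree decomposition is:
Bags: B1 = {1, 2, 3, 4, 5}
Tree: (single bag)
With just one bag of size 5, the width is 5 − 1 = 4, so tw(G) ≤ 4. On the other hand G contains the 5-clique {1, 2, 3, 4, 5}. A clique must lie in a single bag of any decomposition, so no decomposition can have width below 4. Therefore the treewidth is 4.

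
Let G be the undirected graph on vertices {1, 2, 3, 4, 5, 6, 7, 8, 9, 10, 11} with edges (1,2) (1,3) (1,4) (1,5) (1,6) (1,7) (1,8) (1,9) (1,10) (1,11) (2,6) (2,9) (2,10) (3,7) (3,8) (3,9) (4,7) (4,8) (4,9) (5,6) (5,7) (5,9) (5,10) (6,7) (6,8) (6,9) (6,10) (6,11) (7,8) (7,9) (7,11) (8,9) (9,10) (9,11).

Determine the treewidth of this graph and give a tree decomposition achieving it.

Treewidth 4.
Bags: B1 = {1, 5, 6, 9, 10}  B2 = {1, 5, 6, 7, 9}  B3 = {1, 6, 7, 8, 9}  B4 = {1, 2, 6, 9, 10}  B5 = {1, 3, 7, 8, 9}  B6 = {1, 4, 7, 8, 9}  B7 = {1, 6, 7, 9, 11}
Tree: B1–B2, B2–B3, B1–B4, B3–B5, B3–B6, B2–B7

Each bag holds 5 vertices, so the decomposition has width 4, which upper-bounds the treewidth. For the lower bound, the 5 vertices {1, 3, 7, 8, 9} are pairwise adjacent, and any tree decomposition puts a clique entirely inside one bag — forcing width ≥ 4. Hence tw(G) = 4 exactly.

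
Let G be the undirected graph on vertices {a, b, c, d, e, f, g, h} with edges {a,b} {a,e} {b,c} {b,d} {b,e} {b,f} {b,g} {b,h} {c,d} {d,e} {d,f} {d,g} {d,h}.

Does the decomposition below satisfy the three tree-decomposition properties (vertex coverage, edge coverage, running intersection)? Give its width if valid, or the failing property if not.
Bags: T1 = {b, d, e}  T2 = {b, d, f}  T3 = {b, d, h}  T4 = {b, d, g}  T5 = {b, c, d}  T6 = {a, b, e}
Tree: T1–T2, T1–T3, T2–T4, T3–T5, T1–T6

Yes; width 2.

Checking the three conditions: (i) the bags cover all of {a, b, c, d, e, f, g, h}; (ii) for each edge, some bag contains both endpoints; (iii) the bags containing any fixed vertex form a subtree. All hold, so the decomposition is valid with width 3 − 1 = 2.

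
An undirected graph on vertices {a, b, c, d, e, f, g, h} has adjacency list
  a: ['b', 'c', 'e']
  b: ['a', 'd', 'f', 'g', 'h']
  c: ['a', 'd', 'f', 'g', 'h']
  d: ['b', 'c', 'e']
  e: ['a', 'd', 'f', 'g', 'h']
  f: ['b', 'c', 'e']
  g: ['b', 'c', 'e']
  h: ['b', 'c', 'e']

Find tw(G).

3

A width-3 tree decomposition is:
Bags: B1 = {b, c, d, e}  B2 = {b, c, e, f}  B3 = {a, b, c, e}  B4 = {b, c, e, h}  B5 = {b, c, e, g}
Tree: B1–B2, B2–B3, B3–B4, B4–B5
Every bag has size at most 4, so the width is 4 − 1 = 3 and tw(G) ≤ 3. For the lower bound: the 4 vertex sets {d,e}, {b,f}, {c}, {a} are disjoint, each induces a connected subgraph, and every pair is joined by at least one edge of G. Contracting each set to a single vertex therefore yields K_{4} as a minor, and since treewidth is minor-monotone, tw(G) ≥ tw(K_{4}) = 3. Therefore the treewidth is 3.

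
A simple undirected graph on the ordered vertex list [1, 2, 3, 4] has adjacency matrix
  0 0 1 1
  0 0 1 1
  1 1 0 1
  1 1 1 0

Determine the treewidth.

2

A width-2 tree decomposition is:
Bags: B1 = {1, 3, 4}  B2 = {2, 3, 4}
Tree: B1–B2
The largest bag has 3 vertices, giving width 2; this decomposition certifies tw(G) ≤ 2. For the lower bound, the 3 vertices {1, 3, 4} are pairwise adjacent, and any tree decomposition puts a clique entirely inside one bag — forcing width ≥ 2. The upper and lower bounds meet at 2, so that is the treewidth.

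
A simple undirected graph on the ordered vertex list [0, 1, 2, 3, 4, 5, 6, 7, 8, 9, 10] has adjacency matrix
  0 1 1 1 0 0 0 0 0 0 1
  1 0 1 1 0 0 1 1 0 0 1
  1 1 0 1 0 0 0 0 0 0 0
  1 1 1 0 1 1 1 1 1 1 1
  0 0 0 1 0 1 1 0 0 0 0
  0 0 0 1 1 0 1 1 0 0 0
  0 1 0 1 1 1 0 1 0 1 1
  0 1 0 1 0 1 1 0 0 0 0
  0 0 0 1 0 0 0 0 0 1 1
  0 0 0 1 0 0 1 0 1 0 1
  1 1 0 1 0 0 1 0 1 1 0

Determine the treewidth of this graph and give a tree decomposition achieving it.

Every bag has size at most 4, so the width is 4 − 1 = 3 and tw(G) ≤ 3. For the lower bound, the 4 vertices {0, 1, 2, 3} are pairwise adjacent, and any tree decomposition puts a clique entirely inside one bag — forcing width ≥ 3. Combining the bounds, tw(G) = 3.

Treewidth 3.
Bags: B1 = {0, 1, 3, 10}  B2 = {1, 3, 6, 10}  B3 = {3, 6, 9, 10}  B4 = {1, 3, 6, 7}  B5 = {3, 5, 6, 7}  B6 = {3, 8, 9, 10}  B7 = {0, 1, 2, 3}  B8 = {3, 4, 5, 6}
Tree: B1–B2, B2–B3, B2–B4, B4–B5, B3–B6, B1–B7, B5–B8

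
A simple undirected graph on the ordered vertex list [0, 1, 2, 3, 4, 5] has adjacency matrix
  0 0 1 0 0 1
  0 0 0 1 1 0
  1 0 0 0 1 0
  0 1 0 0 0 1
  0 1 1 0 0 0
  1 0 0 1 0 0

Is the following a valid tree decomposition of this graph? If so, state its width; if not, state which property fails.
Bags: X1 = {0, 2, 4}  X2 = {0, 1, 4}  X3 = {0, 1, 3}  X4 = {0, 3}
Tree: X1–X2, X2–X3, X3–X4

No — vertex 5 appears in no bag.

A tree decomposition must satisfy three properties: every vertex lies in some bag; for every edge, both endpoints lie together in some bag; and for every vertex, the bags containing it form a connected subtree. Here vertex 5 appears in no bag, so the decomposition is invalid.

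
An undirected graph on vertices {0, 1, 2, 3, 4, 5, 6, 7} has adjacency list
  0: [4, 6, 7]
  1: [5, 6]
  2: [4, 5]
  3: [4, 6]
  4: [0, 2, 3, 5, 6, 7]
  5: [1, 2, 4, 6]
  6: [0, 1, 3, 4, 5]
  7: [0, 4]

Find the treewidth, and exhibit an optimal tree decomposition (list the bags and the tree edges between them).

Each bag holds 3 vertices, so the decomposition has width 2, which upper-bounds the treewidth. Conversely, {1, 5, 6} is a clique of size 3, and the vertices of any clique must share a bag in every tree decomposition; so some bag has ≥ 3 vertices and tw(G) ≥ 2. Therefore the treewidth is 2.

Treewidth 2.
One optimal decomposition is:
Bags: B1 = {3, 4, 6}  B2 = {0, 4, 6}  B3 = {4, 5, 6}  B4 = {2, 4, 5}  B5 = {0, 4, 7}  B6 = {1, 5, 6}
Tree: B1–B2, B2–B3, B3–B4, B2–B5, B3–B6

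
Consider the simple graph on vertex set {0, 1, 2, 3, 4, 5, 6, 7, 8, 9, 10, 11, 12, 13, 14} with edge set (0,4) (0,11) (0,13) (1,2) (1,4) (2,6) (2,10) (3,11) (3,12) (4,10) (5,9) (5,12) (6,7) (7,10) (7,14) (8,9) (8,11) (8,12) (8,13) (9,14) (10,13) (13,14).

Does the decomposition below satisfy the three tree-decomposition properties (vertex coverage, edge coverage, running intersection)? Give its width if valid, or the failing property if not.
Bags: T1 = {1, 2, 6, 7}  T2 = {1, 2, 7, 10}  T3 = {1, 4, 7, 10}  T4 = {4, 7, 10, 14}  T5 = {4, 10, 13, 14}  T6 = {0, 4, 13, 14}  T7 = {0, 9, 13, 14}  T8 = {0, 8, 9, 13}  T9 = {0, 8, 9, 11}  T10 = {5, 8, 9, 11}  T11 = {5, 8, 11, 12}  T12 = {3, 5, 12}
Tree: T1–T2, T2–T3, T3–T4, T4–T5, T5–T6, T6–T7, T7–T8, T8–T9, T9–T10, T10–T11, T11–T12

A tree decomposition must satisfy three properties: every vertex lies in some bag; for every edge, both endpoints lie together in some bag; and for every vertex, the bags containing it form a connected subtree. Here edge (11,3) lies in no bag, so the decomposition is invalid.

No — edge (11,3) lies in no bag.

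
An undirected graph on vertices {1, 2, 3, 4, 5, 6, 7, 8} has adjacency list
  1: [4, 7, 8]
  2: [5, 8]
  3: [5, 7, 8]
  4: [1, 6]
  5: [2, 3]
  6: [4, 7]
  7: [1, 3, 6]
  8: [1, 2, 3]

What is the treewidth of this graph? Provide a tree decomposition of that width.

Treewidth 2.
One optimal decomposition is:
Bags: B1 = {2, 5, 8}  B2 = {3, 5, 8}  B3 = {1, 3, 8}  B4 = {1, 3, 7}  B5 = {1, 4, 7}  B6 = {4, 6, 7}
Tree: B1–B2, B2–B3, B3–B4, B4–B5, B5–B6

Every bag has size at most 3, so the width is 3 − 1 = 2 and tw(G) ≤ 2. The edges 2–5–3–8–2 form a cycle, so G is not a tree and its treewidth is at least 2. Therefore the treewidth is 2.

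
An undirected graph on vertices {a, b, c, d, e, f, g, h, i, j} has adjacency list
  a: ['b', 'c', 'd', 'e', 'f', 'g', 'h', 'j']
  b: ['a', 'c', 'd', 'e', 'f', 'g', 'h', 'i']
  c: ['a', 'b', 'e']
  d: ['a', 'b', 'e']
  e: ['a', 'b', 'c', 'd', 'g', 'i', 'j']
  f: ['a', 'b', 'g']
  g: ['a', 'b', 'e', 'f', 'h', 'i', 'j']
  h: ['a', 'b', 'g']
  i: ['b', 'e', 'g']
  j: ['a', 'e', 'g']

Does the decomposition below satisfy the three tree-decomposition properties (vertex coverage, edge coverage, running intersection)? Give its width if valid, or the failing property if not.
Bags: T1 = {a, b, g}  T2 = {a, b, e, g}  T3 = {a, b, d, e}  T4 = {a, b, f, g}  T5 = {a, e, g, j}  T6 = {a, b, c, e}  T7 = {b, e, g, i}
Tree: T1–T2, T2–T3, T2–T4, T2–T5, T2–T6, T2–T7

No — vertex h appears in no bag.

A tree decomposition must satisfy three properties: every vertex lies in some bag; for every edge, both endpoints lie together in some bag; and for every vertex, the bags containing it form a connected subtree. Here vertex h appears in no bag, so the decomposition is invalid.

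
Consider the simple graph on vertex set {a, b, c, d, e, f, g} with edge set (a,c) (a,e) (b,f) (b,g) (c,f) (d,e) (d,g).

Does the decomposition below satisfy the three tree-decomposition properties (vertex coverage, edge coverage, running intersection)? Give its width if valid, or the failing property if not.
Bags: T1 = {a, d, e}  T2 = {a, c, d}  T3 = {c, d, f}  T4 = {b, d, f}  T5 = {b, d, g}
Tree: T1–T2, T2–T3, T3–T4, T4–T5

Yes; width 2.

Vertex coverage: the bags together contain {a, b, c, d, e, f, g}, the full vertex set. Edge coverage: each edge of G has both endpoints in at least one bag. Running intersection: for every vertex, the bags containing it form a connected subtree. All three properties hold, so this is a valid tree decomposition of width max|bag| − 1 = 2, and hence tw(G) ≤ 2.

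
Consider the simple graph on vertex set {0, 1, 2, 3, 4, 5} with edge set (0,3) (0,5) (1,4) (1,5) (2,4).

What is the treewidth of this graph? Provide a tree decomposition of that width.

Each bag holds 2 vertices, so the decomposition has width 1, which upper-bounds the treewidth. Since G has at least one edge (e.g. 2–4), it is not an edgeless graph, so tw(G) ≥ 1. Therefore the treewidth is 1.

Treewidth 1.
Bags: B1 = {2, 4}  B2 = {1, 4}  B3 = {1, 5}  B4 = {0, 5}  B5 = {0, 3}
Tree: B1–B2, B2–B3, B3–B4, B4–B5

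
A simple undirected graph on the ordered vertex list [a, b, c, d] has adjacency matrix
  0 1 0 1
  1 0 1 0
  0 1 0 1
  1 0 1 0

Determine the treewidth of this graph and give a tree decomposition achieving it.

Treewidth 2.
Bags: B1 = {a, b, d}  B2 = {b, c, d}
Tree: B1–B2

Every bag has size at most 3, so the width is 3 − 1 = 2 and tw(G) ≤ 2. The edges d–a–b–c–d form a cycle, so G is not a tree and its treewidth is at least 2. Therefore the treewidth is 2.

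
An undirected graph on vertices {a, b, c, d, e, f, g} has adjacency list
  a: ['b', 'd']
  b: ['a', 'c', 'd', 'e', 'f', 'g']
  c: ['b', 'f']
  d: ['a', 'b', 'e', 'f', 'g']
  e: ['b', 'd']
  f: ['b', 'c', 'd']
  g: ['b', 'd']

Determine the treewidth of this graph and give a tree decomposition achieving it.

Treewidth 2.
One optimal decomposition is:
Bags: B1 = {b, d, f}  B2 = {a, b, d}  B3 = {b, d, e}  B4 = {b, c, f}  B5 = {b, d, g}
Tree: B1–B2, B2–B3, B1–B4, B1–B5

The largest bag has 3 vertices, giving width 2; this decomposition certifies tw(G) ≤ 2. For the lower bound, the 3 vertices {b, d, g} are pairwise adjacent, and any tree decomposition puts a clique entirely inside one bag — forcing width ≥ 2. Combining the bounds, tw(G) = 2.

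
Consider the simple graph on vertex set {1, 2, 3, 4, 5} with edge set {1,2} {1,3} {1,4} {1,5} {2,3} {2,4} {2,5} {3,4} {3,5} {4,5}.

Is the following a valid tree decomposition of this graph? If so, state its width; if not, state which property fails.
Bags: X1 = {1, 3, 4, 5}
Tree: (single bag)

A tree decomposition must satisfy three properties: every vertex lies in some bag; for every edge, both endpoints lie together in some bag; and for every vertex, the bags containing it form a connected subtree. Here vertex 2 appears in no bag, so the decomposition is invalid.

No — vertex 2 appears in no bag.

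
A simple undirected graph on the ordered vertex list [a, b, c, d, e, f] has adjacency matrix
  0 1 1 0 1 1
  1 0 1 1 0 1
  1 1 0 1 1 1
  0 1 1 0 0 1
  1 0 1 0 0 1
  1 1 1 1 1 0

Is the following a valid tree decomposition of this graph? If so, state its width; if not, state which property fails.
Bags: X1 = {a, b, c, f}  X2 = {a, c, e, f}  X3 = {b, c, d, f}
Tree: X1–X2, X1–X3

Every vertex of G appears in some bag (union = {a, b, c, d, e, f}); every edge is covered by a bag; and for each vertex v the set of bags containing v is connected in the bag tree. The decomposition is therefore valid. The largest bag has 4 vertices, so the width is 3.

Yes; width 3.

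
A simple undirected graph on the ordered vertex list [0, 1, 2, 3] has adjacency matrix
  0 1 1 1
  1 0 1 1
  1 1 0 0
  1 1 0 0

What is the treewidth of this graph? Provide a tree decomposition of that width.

Each bag holds 3 vertices, so the decomposition has width 2, which upper-bounds the treewidth. On the other hand G contains the 3-clique {0, 1, 2}. A clique must lie in a single bag of any decomposition, so no decomposition can have width below 2. The upper and lower bounds meet at 2, so that is the treewidth.

Treewidth 2.
One optimal decomposition is:
Bags: B1 = {0, 1, 3}  B2 = {0, 1, 2}
Tree: B1–B2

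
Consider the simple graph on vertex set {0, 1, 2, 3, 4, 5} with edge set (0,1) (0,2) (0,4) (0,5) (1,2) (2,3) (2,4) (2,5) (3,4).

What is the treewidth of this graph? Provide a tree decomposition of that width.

Treewidth 2.
One optimal decomposition is:
Bags: B1 = {0, 2, 5}  B2 = {0, 1, 2}  B3 = {0, 2, 4}  B4 = {2, 3, 4}
Tree: B1–B2, B1–B3, B3–B4

Every bag has size at most 3, so the width is 3 − 1 = 2 and tw(G) ≤ 2. For the lower bound, the 3 vertices {0, 1, 2} are pairwise adjacent, and any tree decomposition puts a clique entirely inside one bag — forcing width ≥ 2. The upper and lower bounds meet at 2, so that is the treewidth.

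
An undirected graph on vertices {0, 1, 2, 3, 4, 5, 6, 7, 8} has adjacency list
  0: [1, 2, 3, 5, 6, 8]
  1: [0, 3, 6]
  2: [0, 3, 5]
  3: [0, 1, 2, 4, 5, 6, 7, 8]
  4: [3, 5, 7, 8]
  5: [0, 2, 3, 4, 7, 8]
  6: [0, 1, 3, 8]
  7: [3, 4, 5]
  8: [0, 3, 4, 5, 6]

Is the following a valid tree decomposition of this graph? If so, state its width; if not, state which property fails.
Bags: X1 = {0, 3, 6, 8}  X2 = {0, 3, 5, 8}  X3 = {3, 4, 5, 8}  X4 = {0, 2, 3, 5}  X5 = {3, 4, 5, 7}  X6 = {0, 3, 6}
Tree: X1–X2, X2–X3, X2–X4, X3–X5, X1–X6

No — vertex 1 appears in no bag.

A tree decomposition must satisfy three properties: every vertex lies in some bag; for every edge, both endpoints lie together in some bag; and for every vertex, the bags containing it form a connected subtree. Here vertex 1 appears in no bag, so the decomposition is invalid.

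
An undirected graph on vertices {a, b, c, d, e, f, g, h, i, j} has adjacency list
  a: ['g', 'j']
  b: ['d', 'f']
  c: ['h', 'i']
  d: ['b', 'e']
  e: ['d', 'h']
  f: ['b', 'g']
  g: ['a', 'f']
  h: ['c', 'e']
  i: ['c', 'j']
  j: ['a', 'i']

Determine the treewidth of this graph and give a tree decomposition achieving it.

Every bag has size at most 3, so the width is 3 − 1 = 2 and tw(G) ≤ 2. For the lower bound, G contains the cycle j–a–g–f–b–d–e–h–c–i–j, so G is not a forest; only forests have treewidth ≤ 1, hence tw(G) ≥ 2. The upper and lower bounds meet at 2, so that is the treewidth.

Treewidth 2.
One such decomposition:
Bags: B1 = {a, g, j}  B2 = {f, g, j}  B3 = {b, f, j}  B4 = {b, d, j}  B5 = {d, e, j}  B6 = {e, h, j}  B7 = {c, h, j}  B8 = {c, i, j}
Tree: B1–B2, B2–B3, B3–B4, B4–B5, B5–B6, B6–B7, B7–B8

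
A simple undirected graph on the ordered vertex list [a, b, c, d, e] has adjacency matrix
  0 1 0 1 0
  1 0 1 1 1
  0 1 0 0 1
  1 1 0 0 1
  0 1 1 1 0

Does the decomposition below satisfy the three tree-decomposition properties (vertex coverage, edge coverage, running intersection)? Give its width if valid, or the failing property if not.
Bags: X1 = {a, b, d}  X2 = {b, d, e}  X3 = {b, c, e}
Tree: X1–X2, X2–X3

Vertex coverage: the bags together contain {a, b, c, d, e}, the full vertex set. Edge coverage: each edge of G has both endpoints in at least one bag. Running intersection: for every vertex, the bags containing it form a connected subtree. All three properties hold, so this is a valid tree decomposition of width max|bag| − 1 = 2, and hence tw(G) ≤ 2.

Yes; width 2.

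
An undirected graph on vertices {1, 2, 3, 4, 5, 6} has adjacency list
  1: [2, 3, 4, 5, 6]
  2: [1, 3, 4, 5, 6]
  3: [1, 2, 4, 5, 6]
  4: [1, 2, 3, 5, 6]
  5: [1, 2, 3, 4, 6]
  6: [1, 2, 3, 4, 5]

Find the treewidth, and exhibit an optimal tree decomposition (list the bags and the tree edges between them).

Treewidth 5.
Bags: B1 = {1, 2, 3, 4, 5, 6}
Tree: (single bag)

A single bag containing all 6 vertices is trivially a valid decomposition of width 5. On the other hand G contains the 6-clique {1, 2, 3, 4, 5, 6}. A clique must lie in a single bag of any decomposition, so no decomposition can have width below 5. Therefore the treewidth is 5.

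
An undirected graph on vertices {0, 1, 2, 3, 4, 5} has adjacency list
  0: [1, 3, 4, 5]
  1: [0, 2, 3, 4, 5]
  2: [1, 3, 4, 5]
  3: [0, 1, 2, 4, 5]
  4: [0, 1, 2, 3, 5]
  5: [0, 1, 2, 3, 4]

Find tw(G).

4

A width-4 tree decomposition is:
Bags: B1 = {1, 2, 3, 4, 5}  B2 = {0, 1, 3, 4, 5}
Tree: B1–B2
Each bag holds 5 vertices, so the decomposition has width 4, which upper-bounds the treewidth. Conversely, {0, 1, 3, 4, 5} is a clique of size 5, and the vertices of any clique must share a bag in every tree decomposition; so some bag has ≥ 5 vertices and tw(G) ≥ 4. Hence tw(G) = 4 exactly.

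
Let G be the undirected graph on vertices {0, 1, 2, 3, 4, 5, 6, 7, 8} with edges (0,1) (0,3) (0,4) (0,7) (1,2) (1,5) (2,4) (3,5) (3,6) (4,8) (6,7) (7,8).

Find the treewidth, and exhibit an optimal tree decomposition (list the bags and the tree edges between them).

Treewidth 3.
Bags: B1 = {1, 2, 4, 8}  B2 = {0, 1, 4, 8}  B3 = {0, 1, 7, 8}  B4 = {0, 1, 5, 7}  B5 = {0, 3, 5, 7}  B6 = {3, 5, 6, 7}
Tree: B1–B2, B2–B3, B3–B4, B4–B5, B5–B6

The largest bag has 4 vertices, giving width 3; this decomposition certifies tw(G) ≤ 3. For the lower bound: the 4 vertex sets {2,4,8}, {1}, {0}, {3,5,6,7} are disjoint, each induces a connected subgraph, and every pair is joined by at least one edge of G. Contracting each set to a single vertex therefore yields K_{4} as a minor, and since treewidth is minor-monotone, tw(G) ≥ tw(K_{4}) = 3. Therefore the treewidth is 3.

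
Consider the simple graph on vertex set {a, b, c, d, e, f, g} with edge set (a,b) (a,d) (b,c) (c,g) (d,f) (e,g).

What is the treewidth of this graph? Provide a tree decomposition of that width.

Treewidth 1.
One such decomposition:
Bags: B1 = {d, f}  B2 = {a, d}  B3 = {a, b}  B4 = {b, c}  B5 = {c, g}  B6 = {e, g}
Tree: B1–B2, B2–B3, B3–B4, B4–B5, B5–B6

The largest bag has 2 vertices, giving width 1; this decomposition certifies tw(G) ≤ 1. G has an edge, so its treewidth is at least 1. Hence tw(G) = 1 exactly.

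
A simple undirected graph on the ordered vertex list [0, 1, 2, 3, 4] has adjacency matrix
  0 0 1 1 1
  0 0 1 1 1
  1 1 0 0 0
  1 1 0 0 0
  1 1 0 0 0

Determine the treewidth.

2

A width-2 tree decomposition is:
Bags: B1 = {0, 1, 4}  B2 = {0, 1, 3}  B3 = {0, 1, 2}
Tree: B1–B2, B2–B3
Each bag holds 3 vertices, so the decomposition has width 2, which upper-bounds the treewidth. For the lower bound, G contains the cycle 1–4–0–3–1, so G is not a forest; only forests have treewidth ≤ 1, hence tw(G) ≥ 2. Hence tw(G) = 2 exactly.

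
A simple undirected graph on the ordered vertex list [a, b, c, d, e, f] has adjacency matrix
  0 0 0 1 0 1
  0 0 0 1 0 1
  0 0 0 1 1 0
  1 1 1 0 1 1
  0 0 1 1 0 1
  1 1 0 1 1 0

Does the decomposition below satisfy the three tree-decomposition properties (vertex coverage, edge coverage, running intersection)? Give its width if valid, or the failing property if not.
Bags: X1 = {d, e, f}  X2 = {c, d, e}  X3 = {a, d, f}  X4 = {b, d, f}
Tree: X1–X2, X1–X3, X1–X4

Yes; width 2.

Every vertex of G appears in some bag (union = {a, b, c, d, e, f}); every edge is covered by a bag; and for each vertex v the set of bags containing v is connected in the bag tree. The decomposition is therefore valid. The largest bag has 3 vertices, so the width is 2.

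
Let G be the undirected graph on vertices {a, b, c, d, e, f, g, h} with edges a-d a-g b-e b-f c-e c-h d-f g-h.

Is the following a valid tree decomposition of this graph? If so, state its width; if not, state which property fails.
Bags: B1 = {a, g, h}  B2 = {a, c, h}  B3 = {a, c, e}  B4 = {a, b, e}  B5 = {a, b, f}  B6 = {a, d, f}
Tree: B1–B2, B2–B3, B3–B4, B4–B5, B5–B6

Yes; width 2.

Every vertex of G appears in some bag (union = {a, b, c, d, e, f, g, h}); every edge is covered by a bag; and for each vertex v the set of bags containing v is connected in the bag tree. The decomposition is therefore valid. The largest bag has 3 vertices, so the width is 2.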